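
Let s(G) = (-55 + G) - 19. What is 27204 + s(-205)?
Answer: 26925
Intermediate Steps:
s(G) = -74 + G
27204 + s(-205) = 27204 + (-74 - 205) = 27204 - 279 = 26925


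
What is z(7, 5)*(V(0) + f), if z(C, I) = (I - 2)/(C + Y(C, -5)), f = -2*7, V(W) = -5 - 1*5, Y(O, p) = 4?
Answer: -72/11 ≈ -6.5455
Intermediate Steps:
V(W) = -10 (V(W) = -5 - 5 = -10)
f = -14
z(C, I) = (-2 + I)/(4 + C) (z(C, I) = (I - 2)/(C + 4) = (-2 + I)/(4 + C))
z(7, 5)*(V(0) + f) = ((-2 + 5)/(4 + 7))*(-10 - 14) = (3/11)*(-24) = -72/11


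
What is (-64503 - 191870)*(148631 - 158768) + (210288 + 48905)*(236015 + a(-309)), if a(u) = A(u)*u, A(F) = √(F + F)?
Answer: 63772288996 - 80090637*I*√618 ≈ 6.3772e+10 - 1.991e+9*I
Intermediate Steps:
A(F) = √2*√F (A(F) = √(2*F) = √2*√F)
a(u) = √2*u^(3/2) (a(u) = (√2*√u)*u = √2*u^(3/2))
(-64503 - 191870)*(148631 - 158768) + (210288 + 48905)*(236015 + a(-309)) = (-64503 - 191870)*(148631 - 158768) + (210288 + 48905)*(236015 + √2*(-309)^(3/2)) = -256373*(-10137) + 259193*(236015 + √2*(-309*I*√309)) = 2598853101 + 259193*(236015 - 309*I*√618) = 2598853101 + (61173435895 - 80090637*I*√618) = 63772288996 - 80090637*I*√618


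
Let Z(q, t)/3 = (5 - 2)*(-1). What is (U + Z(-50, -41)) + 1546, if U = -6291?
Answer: -4754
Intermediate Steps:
Z(q, t) = -9 (Z(q, t) = 3*((5 - 2)*(-1)) = 3*(3*(-1)) = 3*(-3) = -9)
(U + Z(-50, -41)) + 1546 = (-6291 - 9) + 1546 = -6300 + 1546 = -4754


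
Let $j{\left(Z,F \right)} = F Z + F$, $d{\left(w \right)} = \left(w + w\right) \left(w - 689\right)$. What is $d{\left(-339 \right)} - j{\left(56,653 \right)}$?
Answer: $659763$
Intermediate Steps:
$d{\left(w \right)} = 2 w \left(-689 + w\right)$
$j{\left(Z,F \right)} = F + F Z$
$d{\left(-339 \right)} - j{\left(56,653 \right)} = 2 \left(-339\right) \left(-689 - 339\right) - 653 \left(1 + 56\right) = 2 \left(-339\right) \left(-1028\right) - 653 \cdot 57 = 696984 - 37221 = 659763$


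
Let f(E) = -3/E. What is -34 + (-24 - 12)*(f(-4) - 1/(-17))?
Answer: -1073/17 ≈ -63.118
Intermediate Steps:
-34 + (-24 - 12)*(f(-4) - 1/(-17)) = -34 + (-24 - 12)*(-3/(-4) - 1/(-17)) = -34 - 36*(-3*(-¼) - 1*(-1/17)) = -34 - 36*(¾ + 1/17) = -34 - 36*55/68 = -34 - 495/17 = -1073/17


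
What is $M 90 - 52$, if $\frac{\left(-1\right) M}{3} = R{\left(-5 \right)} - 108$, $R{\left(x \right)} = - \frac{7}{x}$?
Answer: $28730$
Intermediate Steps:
$M = \frac{1599}{5}$ ($M = - 3 \left(- \frac{7}{-5} - 108\right) = - 3 \left(\left(-7\right) \left(- \frac{1}{5}\right) - 108\right) = - 3 \left(\frac{7}{5} - 108\right) = \left(-3\right) \left(- \frac{533}{5}\right) = \frac{1599}{5} \approx 319.8$)
$M 90 - 52 = \frac{1599}{5} \cdot 90 - 52 = 28782 - 52 = 28730$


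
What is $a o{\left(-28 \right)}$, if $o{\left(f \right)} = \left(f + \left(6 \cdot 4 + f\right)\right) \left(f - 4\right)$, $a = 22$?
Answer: $22528$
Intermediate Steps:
$o{\left(f \right)} = \left(-4 + f\right) \left(24 + 2 f\right)$ ($o{\left(f \right)} = \left(f + \left(24 + f\right)\right) \left(-4 + f\right) = \left(24 + 2 f\right) \left(-4 + f\right) = \left(-4 + f\right) \left(24 + 2 f\right)$)
$a o{\left(-28 \right)} = 22 \left(-96 + 2 \left(-28\right)^{2} + 16 \left(-28\right)\right) = 22 \left(-96 + 2 \cdot 784 - 448\right) = 22 \left(-96 + 1568 - 448\right) = 22 \cdot 1024 = 22528$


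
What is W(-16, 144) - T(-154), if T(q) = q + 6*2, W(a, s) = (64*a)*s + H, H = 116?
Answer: -147198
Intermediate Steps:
W(a, s) = 116 + 64*a*s (W(a, s) = (64*a)*s + 116 = 64*a*s + 116 = 116 + 64*a*s)
T(q) = 12 + q (T(q) = q + 12 = 12 + q)
W(-16, 144) - T(-154) = (116 + 64*(-16)*144) - (12 - 154) = (116 - 147456) - 1*(-142) = -147340 + 142 = -147198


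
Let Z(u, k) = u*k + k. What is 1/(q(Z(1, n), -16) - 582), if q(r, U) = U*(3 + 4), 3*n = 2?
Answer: -1/694 ≈ -0.0014409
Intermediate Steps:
n = 2/3 (n = (1/3)*2 = 2/3 ≈ 0.66667)
Z(u, k) = k + k*u (Z(u, k) = k*u + k = k + k*u)
q(r, U) = 7*U (q(r, U) = U*7 = 7*U)
1/(q(Z(1, n), -16) - 582) = 1/(7*(-16) - 582) = 1/(-112 - 582) = 1/(-694) = -1/694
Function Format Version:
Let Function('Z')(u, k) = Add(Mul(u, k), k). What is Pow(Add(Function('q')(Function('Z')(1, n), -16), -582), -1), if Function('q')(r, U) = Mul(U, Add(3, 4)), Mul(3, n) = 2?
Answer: Rational(-1, 694) ≈ -0.0014409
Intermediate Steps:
n = Rational(2, 3) (n = Mul(Rational(1, 3), 2) = Rational(2, 3) ≈ 0.66667)
Function('Z')(u, k) = Add(k, Mul(k, u)) (Function('Z')(u, k) = Add(Mul(k, u), k) = Add(k, Mul(k, u)))
Function('q')(r, U) = Mul(7, U) (Function('q')(r, U) = Mul(U, 7) = Mul(7, U))
Pow(Add(Function('q')(Function('Z')(1, n), -16), -582), -1) = Pow(Add(Mul(7, -16), -582), -1) = Pow(Add(-112, -582), -1) = Pow(-694, -1) = Rational(-1, 694)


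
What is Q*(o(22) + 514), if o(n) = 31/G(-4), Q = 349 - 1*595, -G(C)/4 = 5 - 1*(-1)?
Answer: -504505/4 ≈ -1.2613e+5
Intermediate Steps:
G(C) = -24 (G(C) = -4*(5 - 1*(-1)) = -4*(5 + 1) = -4*6 = -24)
Q = -246 (Q = 349 - 595 = -246)
o(n) = -31/24 (o(n) = 31/(-24) = 31*(-1/24) = -31/24)
Q*(o(22) + 514) = -246*(-31/24 + 514) = -246*12305/24 = -504505/4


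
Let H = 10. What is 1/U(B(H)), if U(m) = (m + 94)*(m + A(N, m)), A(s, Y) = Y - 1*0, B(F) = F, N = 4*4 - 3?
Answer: 1/2080 ≈ 0.00048077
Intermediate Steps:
N = 13 (N = 16 - 3 = 13)
A(s, Y) = Y (A(s, Y) = Y + 0 = Y)
U(m) = 2*m*(94 + m) (U(m) = (m + 94)*(m + m) = (94 + m)*(2*m) = 2*m*(94 + m))
1/U(B(H)) = 1/(2*10*(94 + 10)) = 1/(2*10*104) = 1/2080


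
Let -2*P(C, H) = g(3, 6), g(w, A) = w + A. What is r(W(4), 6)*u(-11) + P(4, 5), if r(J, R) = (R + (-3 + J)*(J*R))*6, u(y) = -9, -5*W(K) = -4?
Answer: 12087/50 ≈ 241.74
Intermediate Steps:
g(w, A) = A + w
P(C, H) = -9/2 (P(C, H) = -(6 + 3)/2 = -1/2*9 = -9/2)
W(K) = 4/5 (W(K) = -1/5*(-4) = 4/5)
r(J, R) = 6*R + 6*J*R*(-3 + J) (r(J, R) = (R + J*R*(-3 + J))*6 = 6*R + 6*J*R*(-3 + J))
r(W(4), 6)*u(-11) + P(4, 5) = (6*6*(1 + (4/5)**2 - 3*4/5))*(-9) - 9/2 = (6*6*(1 + 16/25 - 12/5))*(-9) - 9/2 = (6*6*(-19/25))*(-9) - 9/2 = -684/25*(-9) - 9/2 = 6156/25 - 9/2 = 12087/50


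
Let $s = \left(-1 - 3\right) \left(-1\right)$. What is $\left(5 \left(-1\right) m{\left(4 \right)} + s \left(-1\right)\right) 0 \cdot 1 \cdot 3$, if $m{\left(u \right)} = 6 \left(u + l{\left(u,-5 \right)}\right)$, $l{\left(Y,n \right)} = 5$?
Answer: $0$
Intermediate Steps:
$s = 4$ ($s = \left(-4\right) \left(-1\right) = 4$)
$m{\left(u \right)} = 30 + 6 u$ ($m{\left(u \right)} = 6 \left(u + 5\right) = 6 \left(5 + u\right) = 30 + 6 u$)
$\left(5 \left(-1\right) m{\left(4 \right)} + s \left(-1\right)\right) 0 \cdot 1 \cdot 3 = \left(5 \left(-1\right) \left(30 + 6 \cdot 4\right) + 4 \left(-1\right)\right) 0 \cdot 1 \cdot 3 = \left(- 5 \left(30 + 24\right) - 4\right) 0 \cdot 3 = \left(\left(-5\right) 54 - 4\right) 0 = \left(-270 - 4\right) 0 = \left(-274\right) 0 = 0$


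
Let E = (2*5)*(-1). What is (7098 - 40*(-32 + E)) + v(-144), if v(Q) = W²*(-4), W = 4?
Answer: 8714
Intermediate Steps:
E = -10 (E = 10*(-1) = -10)
v(Q) = -64 (v(Q) = 4²*(-4) = 16*(-4) = -64)
(7098 - 40*(-32 + E)) + v(-144) = (7098 - 40*(-32 - 10)) - 64 = (7098 - 40*(-42)) - 64 = (7098 + 1680) - 64 = 8778 - 64 = 8714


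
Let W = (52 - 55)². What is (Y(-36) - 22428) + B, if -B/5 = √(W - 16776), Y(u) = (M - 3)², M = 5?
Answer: -22424 - 135*I*√23 ≈ -22424.0 - 647.44*I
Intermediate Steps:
W = 9 (W = (-3)² = 9)
Y(u) = 4 (Y(u) = (5 - 3)² = 2² = 4)
B = -135*I*√23 (B = -5*√(9 - 16776) = -135*I*√23 ≈ -647.44*I)
(Y(-36) - 22428) + B = (4 - 22428) - 135*I*√23 = -22424 - 135*I*√23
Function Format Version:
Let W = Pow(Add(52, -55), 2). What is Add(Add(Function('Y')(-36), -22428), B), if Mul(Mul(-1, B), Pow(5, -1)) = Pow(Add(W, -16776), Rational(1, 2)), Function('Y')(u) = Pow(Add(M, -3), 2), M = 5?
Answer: Add(-22424, Mul(-135, I, Pow(23, Rational(1, 2)))) ≈ Add(-22424., Mul(-647.44, I))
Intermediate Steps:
W = 9 (W = Pow(-3, 2) = 9)
Function('Y')(u) = 4 (Function('Y')(u) = Pow(Add(5, -3), 2) = Pow(2, 2) = 4)
B = Mul(-135, I, Pow(23, Rational(1, 2))) (B = Mul(-5, Pow(Add(9, -16776), Rational(1, 2))) = Mul(-5, Pow(-16767, Rational(1, 2))) = Mul(-5, Mul(27, I, Pow(23, Rational(1, 2)))) = Mul(-135, I, Pow(23, Rational(1, 2))) ≈ Mul(-647.44, I))
Add(Add(Function('Y')(-36), -22428), B) = Add(Add(4, -22428), Mul(-135, I, Pow(23, Rational(1, 2)))) = Add(-22424, Mul(-135, I, Pow(23, Rational(1, 2))))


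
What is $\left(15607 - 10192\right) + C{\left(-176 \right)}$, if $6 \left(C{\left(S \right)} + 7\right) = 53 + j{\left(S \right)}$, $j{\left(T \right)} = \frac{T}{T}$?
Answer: $5417$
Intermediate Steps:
$j{\left(T \right)} = 1$
$C{\left(S \right)} = 2$ ($C{\left(S \right)} = -7 + \frac{53 + 1}{6} = -7 + \frac{1}{6} \cdot 54 = -7 + 9 = 2$)
$\left(15607 - 10192\right) + C{\left(-176 \right)} = \left(15607 - 10192\right) + 2 = 5415 + 2 = 5417$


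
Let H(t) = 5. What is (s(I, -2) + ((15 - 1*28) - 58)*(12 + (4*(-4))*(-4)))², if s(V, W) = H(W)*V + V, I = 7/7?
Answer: 29052100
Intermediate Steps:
I = 1 (I = 7*(⅐) = 1)
s(V, W) = 6*V (s(V, W) = 5*V + V = 6*V)
(s(I, -2) + ((15 - 1*28) - 58)*(12 + (4*(-4))*(-4)))² = (6*1 + ((15 - 1*28) - 58)*(12 + (4*(-4))*(-4)))² = (6 + ((15 - 28) - 58)*(12 - 16*(-4)))² = (6 + (-13 - 58)*(12 + 64))² = (6 - 71*76)² = (6 - 5396)² = (-5390)² = 29052100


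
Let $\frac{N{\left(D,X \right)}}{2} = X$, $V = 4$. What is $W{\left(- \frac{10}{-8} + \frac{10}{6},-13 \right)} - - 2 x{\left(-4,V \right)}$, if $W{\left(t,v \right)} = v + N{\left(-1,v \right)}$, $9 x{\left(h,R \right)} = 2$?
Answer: $- \frac{347}{9} \approx -38.556$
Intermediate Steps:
$N{\left(D,X \right)} = 2 X$
$x{\left(h,R \right)} = \frac{2}{9}$ ($x{\left(h,R \right)} = \frac{1}{9} \cdot 2 = \frac{2}{9}$)
$W{\left(t,v \right)} = 3 v$ ($W{\left(t,v \right)} = v + 2 v = 3 v$)
$W{\left(- \frac{10}{-8} + \frac{10}{6},-13 \right)} - - 2 x{\left(-4,V \right)} = 3 \left(-13\right) - \left(-2\right) \frac{2}{9} = -39 - - \frac{4}{9} = -39 + \frac{4}{9} = - \frac{347}{9}$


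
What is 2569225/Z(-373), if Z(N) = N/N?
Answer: 2569225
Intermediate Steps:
Z(N) = 1
2569225/Z(-373) = 2569225/1 = 2569225*1 = 2569225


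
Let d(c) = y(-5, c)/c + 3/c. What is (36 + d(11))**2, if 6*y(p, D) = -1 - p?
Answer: 11881/9 ≈ 1320.1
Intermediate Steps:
y(p, D) = -1/6 - p/6 (y(p, D) = (-1 - p)/6 = -1/6 - p/6)
d(c) = 11/(3*c) (d(c) = (-1/6 - 1/6*(-5))/c + 3/c = (-1/6 + 5/6)/c + 3/c = 2/(3*c) + 3/c = 11/(3*c))
(36 + d(11))**2 = (36 + (11/3)/11)**2 = (36 + (11/3)*(1/11))**2 = (36 + 1/3)**2 = (109/3)**2 = 11881/9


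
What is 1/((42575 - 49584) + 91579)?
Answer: 1/84570 ≈ 1.1825e-5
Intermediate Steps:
1/((42575 - 49584) + 91579) = 1/(-7009 + 91579) = 1/84570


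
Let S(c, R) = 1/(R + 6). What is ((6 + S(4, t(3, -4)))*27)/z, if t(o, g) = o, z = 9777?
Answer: 55/3259 ≈ 0.016876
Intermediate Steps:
S(c, R) = 1/(6 + R)
((6 + S(4, t(3, -4)))*27)/z = ((6 + 1/(6 + 3))*27)/9777 = ((6 + 1/9)*27)*(1/9777) = ((6 + ⅑)*27)*(1/9777) = ((55/9)*27)*(1/9777) = 165*(1/9777) = 55/3259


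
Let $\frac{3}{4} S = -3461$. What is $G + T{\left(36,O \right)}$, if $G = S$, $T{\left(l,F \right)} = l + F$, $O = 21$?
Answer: $- \frac{13673}{3} \approx -4557.7$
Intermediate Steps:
$S = - \frac{13844}{3}$ ($S = \frac{4}{3} \left(-3461\right) = - \frac{13844}{3} \approx -4614.7$)
$T{\left(l,F \right)} = F + l$
$G = - \frac{13844}{3} \approx -4614.7$
$G + T{\left(36,O \right)} = - \frac{13844}{3} + \left(21 + 36\right) = - \frac{13844}{3} + 57 = - \frac{13673}{3}$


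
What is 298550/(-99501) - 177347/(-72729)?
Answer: -1355679701/2412202743 ≈ -0.56201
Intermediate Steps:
298550/(-99501) - 177347/(-72729) = 298550*(-1/99501) - 177347*(-1/72729) = -298550/99501 + 177347/72729 = -1355679701/2412202743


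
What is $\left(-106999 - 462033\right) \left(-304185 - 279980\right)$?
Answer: $332408578280$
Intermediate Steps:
$\left(-106999 - 462033\right) \left(-304185 - 279980\right) = \left(-569032\right) \left(-584165\right) = 332408578280$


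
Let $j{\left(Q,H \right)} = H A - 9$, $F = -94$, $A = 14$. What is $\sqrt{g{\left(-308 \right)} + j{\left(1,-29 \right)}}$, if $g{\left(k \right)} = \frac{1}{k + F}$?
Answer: $\frac{i \sqrt{67066062}}{402} \approx 20.372 i$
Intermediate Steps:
$j{\left(Q,H \right)} = -9 + 14 H$ ($j{\left(Q,H \right)} = H 14 - 9 = 14 H - 9 = -9 + 14 H$)
$g{\left(k \right)} = \frac{1}{-94 + k}$ ($g{\left(k \right)} = \frac{1}{k - 94} = \frac{1}{-94 + k}$)
$\sqrt{g{\left(-308 \right)} + j{\left(1,-29 \right)}} = \sqrt{\frac{1}{-94 - 308} + \left(-9 + 14 \left(-29\right)\right)} = \sqrt{\frac{1}{-402} - 415} = \sqrt{- \frac{1}{402} - 415} = \sqrt{- \frac{166831}{402}} = \frac{i \sqrt{67066062}}{402}$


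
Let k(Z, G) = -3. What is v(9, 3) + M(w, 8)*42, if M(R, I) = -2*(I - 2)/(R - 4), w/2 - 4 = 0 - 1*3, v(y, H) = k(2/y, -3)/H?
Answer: 251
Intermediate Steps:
v(y, H) = -3/H
w = 2 (w = 8 + 2*(0 - 1*3) = 8 + 2*(0 - 3) = 8 + 2*(-3) = 8 - 6 = 2)
M(R, I) = -2*(-2 + I)/(-4 + R)
v(9, 3) + M(w, 8)*42 = -3/3 + (2*(2 - 1*8)/(-4 + 2))*42 = -3*⅓ + (2*(2 - 8)/(-2))*42 = -1 + (2*(-½)*(-6))*42 = -1 + 6*42 = -1 + 252 = 251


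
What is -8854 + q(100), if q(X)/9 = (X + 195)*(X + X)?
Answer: 522146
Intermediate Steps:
q(X) = 18*X*(195 + X) (q(X) = 9*((X + 195)*(X + X)) = 9*((195 + X)*(2*X)) = 9*(2*X*(195 + X)) = 18*X*(195 + X))
-8854 + q(100) = -8854 + 18*100*(195 + 100) = -8854 + 18*100*295 = -8854 + 531000 = 522146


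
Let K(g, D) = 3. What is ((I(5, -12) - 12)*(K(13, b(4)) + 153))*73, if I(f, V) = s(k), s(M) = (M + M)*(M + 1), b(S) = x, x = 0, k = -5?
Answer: 318864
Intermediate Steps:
b(S) = 0
s(M) = 2*M*(1 + M) (s(M) = (2*M)*(1 + M) = 2*M*(1 + M))
I(f, V) = 40 (I(f, V) = 2*(-5)*(1 - 5) = 2*(-5)*(-4) = 40)
((I(5, -12) - 12)*(K(13, b(4)) + 153))*73 = ((40 - 12)*(3 + 153))*73 = (28*156)*73 = 4368*73 = 318864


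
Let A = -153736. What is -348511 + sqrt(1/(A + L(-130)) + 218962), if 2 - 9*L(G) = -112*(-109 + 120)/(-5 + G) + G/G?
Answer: -348511 + sqrt(7639722125082791555923)/186790337 ≈ -3.4804e+5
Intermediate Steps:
L(G) = 1/9 + 112/(9*(-5/11 + G/11)) (L(G) = 2/9 - (-112*(-109 + 120)/(-5 + G) + G/G)/9 = 2/9 - (-112*11/(-5 + G) + 1)/9 = 2/9 - (-112/(-5/11 + G/11) + 1)/9 = 2/9 - (1 - 112/(-5/11 + G/11))/9 = 2/9 + (-1/9 + 112/(9*(-5/11 + G/11))) = 1/9 + 112/(9*(-5/11 + G/11)))
-348511 + sqrt(1/(A + L(-130)) + 218962) = -348511 + sqrt(1/(-153736 + (1227 - 130)/(9*(-5 - 130))) + 218962) = -348511 + sqrt(1/(-153736 + (1/9)*1097/(-135)) + 218962) = -348511 + sqrt(1/(-153736 + (1/9)*(-1/135)*1097) + 218962) = -348511 + sqrt(1/(-153736 - 1097/1215) + 218962) = -348511 + sqrt(1/(-186790337/1215) + 218962) = -348511 + sqrt(-1215/186790337 + 218962) = -348511 + sqrt(40899985768979/186790337) = -348511 + sqrt(7639722125082791555923)/186790337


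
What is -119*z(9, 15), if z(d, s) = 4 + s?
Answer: -2261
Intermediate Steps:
-119*z(9, 15) = -119*(4 + 15) = -119*19 = -2261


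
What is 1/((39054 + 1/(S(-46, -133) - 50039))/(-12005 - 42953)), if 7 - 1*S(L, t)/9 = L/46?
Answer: -2746086386/1951411217 ≈ -1.4072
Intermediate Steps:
S(L, t) = 63 - 9*L/46
1/((39054 + 1/(S(-46, -133) - 50039))/(-12005 - 42953)) = 1/((39054 + 1/((63 - 9/46*(-46)) - 50039))/(-12005 - 42953)) = 1/((39054 + 1/((63 + 9) - 50039))/(-54958)) = 1/((39054 + 1/(72 - 50039))*(-1/54958)) = 1/((39054 + 1/(-49967))*(-1/54958)) = 1/((39054 - 1/49967)*(-1/54958)) = 1/((1951411217/49967)*(-1/54958)) = 1/(-1951411217/2746086386) = -2746086386/1951411217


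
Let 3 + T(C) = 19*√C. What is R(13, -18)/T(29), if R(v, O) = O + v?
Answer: -3/2092 - 19*√29/2092 ≈ -0.050343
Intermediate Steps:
T(C) = -3 + 19*√C
R(13, -18)/T(29) = (-18 + 13)/(-3 + 19*√29) = -5/(-3 + 19*√29)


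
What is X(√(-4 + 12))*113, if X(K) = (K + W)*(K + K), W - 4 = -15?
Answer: 1808 - 4972*√2 ≈ -5223.5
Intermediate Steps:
W = -11 (W = 4 - 15 = -11)
X(K) = 2*K*(-11 + K) (X(K) = (K - 11)*(K + K) = (-11 + K)*(2*K) = 2*K*(-11 + K))
X(√(-4 + 12))*113 = (2*√(-4 + 12)*(-11 + √(-4 + 12)))*113 = (2*√8*(-11 + √8))*113 = (2*(2*√2)*(-11 + 2*√2))*113 = (4*√2*(-11 + 2*√2))*113 = 452*√2*(-11 + 2*√2)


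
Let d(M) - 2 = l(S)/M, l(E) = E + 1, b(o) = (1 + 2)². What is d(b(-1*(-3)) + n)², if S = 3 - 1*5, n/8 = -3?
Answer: 961/225 ≈ 4.2711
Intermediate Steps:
n = -24 (n = 8*(-3) = -24)
b(o) = 9 (b(o) = 3² = 9)
S = -2 (S = 3 - 5 = -2)
l(E) = 1 + E
d(M) = 2 - 1/M (d(M) = 2 + (1 - 2)/M = 2 - 1/M)
d(b(-1*(-3)) + n)² = (2 - 1/(9 - 24))² = (2 - 1/(-15))² = (2 - 1*(-1/15))² = (2 + 1/15)² = (31/15)² = 961/225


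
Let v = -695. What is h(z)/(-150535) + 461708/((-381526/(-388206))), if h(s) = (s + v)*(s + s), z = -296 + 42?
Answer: 13490690339023144/28716508205 ≈ 4.6979e+5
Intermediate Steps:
z = -254
h(s) = 2*s*(-695 + s) (h(s) = (s - 695)*(s + s) = (-695 + s)*(2*s) = 2*s*(-695 + s))
h(z)/(-150535) + 461708/((-381526/(-388206))) = (2*(-254)*(-695 - 254))/(-150535) + 461708/((-381526/(-388206))) = (2*(-254)*(-949))*(-1/150535) + 461708/((-381526*(-1/388206))) = 482092*(-1/150535) + 461708/(190763/194103) = -482092/150535 + 461708*(194103/190763) = -482092/150535 + 89618907924/190763 = 13490690339023144/28716508205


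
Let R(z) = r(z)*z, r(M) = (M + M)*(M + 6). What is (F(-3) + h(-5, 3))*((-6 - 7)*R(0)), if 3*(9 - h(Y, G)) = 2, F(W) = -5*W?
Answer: 0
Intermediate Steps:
r(M) = 2*M*(6 + M) (r(M) = (2*M)*(6 + M) = 2*M*(6 + M))
h(Y, G) = 25/3 (h(Y, G) = 9 - 1/3*2 = 9 - 2/3 = 25/3)
R(z) = 2*z**2*(6 + z) (R(z) = (2*z*(6 + z))*z = 2*z**2*(6 + z))
(F(-3) + h(-5, 3))*((-6 - 7)*R(0)) = (-5*(-3) + 25/3)*((-6 - 7)*(2*0**2*(6 + 0))) = (15 + 25/3)*(-26*0*6) = 70*(-13*0)/3 = (70/3)*0 = 0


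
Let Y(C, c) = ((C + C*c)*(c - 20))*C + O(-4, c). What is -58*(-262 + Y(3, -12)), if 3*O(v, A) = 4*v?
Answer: -504716/3 ≈ -1.6824e+5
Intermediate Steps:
O(v, A) = 4*v/3 (O(v, A) = (4*v)/3 = 4*v/3)
Y(C, c) = -16/3 + C*(-20 + c)*(C + C*c) (Y(C, c) = ((C + C*c)*(c - 20))*C + (4/3)*(-4) = ((C + C*c)*(-20 + c))*C - 16/3 = ((-20 + c)*(C + C*c))*C - 16/3 = C*(-20 + c)*(C + C*c) - 16/3 = -16/3 + C*(-20 + c)*(C + C*c))
-58*(-262 + Y(3, -12)) = -58*(-262 + (-16/3 - 20*3² + 3²*(-12)² - 19*(-12)*3²)) = -58*(-262 + (-16/3 - 20*9 + 9*144 - 19*(-12)*9)) = -58*(-262 + (-16/3 - 180 + 1296 + 2052)) = -58*(-262 + 9488/3) = -58*8702/3 = -504716/3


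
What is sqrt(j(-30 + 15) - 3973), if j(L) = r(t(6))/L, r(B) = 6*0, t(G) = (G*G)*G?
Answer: I*sqrt(3973) ≈ 63.032*I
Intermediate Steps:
t(G) = G**3 (t(G) = G**2*G = G**3)
r(B) = 0
j(L) = 0 (j(L) = 0/L = 0)
sqrt(j(-30 + 15) - 3973) = sqrt(0 - 3973) = sqrt(-3973) = I*sqrt(3973)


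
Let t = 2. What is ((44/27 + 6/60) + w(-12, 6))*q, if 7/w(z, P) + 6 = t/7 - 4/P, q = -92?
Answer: -526424/9045 ≈ -58.201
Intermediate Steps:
w(z, P) = 7/(-40/7 - 4/P) (w(z, P) = 7/(-6 + (2/7 - 4/P)) = 7/(-40/7 - 4/P))
((44/27 + 6/60) + w(-12, 6))*q = ((44/27 + 6/60) - 49*6/(28 + 40*6))*(-92) = ((44*(1/27) + 6*(1/60)) - 49*6/(28 + 240))*(-92) = ((44/27 + 1/10) - 49*6/268)*(-92) = (467/270 - 49*6*1/268)*(-92) = (467/270 - 147/134)*(-92) = (5722/9045)*(-92) = -526424/9045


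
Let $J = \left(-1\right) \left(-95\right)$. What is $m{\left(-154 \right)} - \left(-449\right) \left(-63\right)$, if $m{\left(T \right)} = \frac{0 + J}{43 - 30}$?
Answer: $- \frac{367636}{13} \approx -28280.0$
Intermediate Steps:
$J = 95$
$m{\left(T \right)} = \frac{95}{13}$ ($m{\left(T \right)} = \frac{0 + 95}{43 - 30} = \frac{95}{13}$)
$m{\left(-154 \right)} - \left(-449\right) \left(-63\right) = \frac{95}{13} - \left(-449\right) \left(-63\right) = \frac{95}{13} - 28287 = - \frac{367636}{13}$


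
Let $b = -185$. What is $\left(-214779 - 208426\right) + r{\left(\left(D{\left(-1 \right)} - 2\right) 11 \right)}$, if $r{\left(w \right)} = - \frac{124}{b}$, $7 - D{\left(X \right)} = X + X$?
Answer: $- \frac{78292801}{185} \approx -4.232 \cdot 10^{5}$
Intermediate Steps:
$D{\left(X \right)} = 7 - 2 X$ ($D{\left(X \right)} = 7 - \left(X + X\right) = 7 - 2 X$)
$r{\left(w \right)} = \frac{124}{185}$ ($r{\left(w \right)} = - \frac{124}{-185} = \left(-124\right) \left(- \frac{1}{185}\right) = \frac{124}{185}$)
$\left(-214779 - 208426\right) + r{\left(\left(D{\left(-1 \right)} - 2\right) 11 \right)} = \left(-214779 - 208426\right) + \frac{124}{185} = -423205 + \frac{124}{185} = - \frac{78292801}{185}$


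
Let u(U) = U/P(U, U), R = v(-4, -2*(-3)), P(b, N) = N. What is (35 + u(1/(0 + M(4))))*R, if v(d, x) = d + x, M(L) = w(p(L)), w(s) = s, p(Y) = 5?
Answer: 72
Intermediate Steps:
M(L) = 5
R = 2 (R = -4 - 2*(-3) = -4 + 6 = 2)
u(U) = 1 (u(U) = U/U = 1)
(35 + u(1/(0 + M(4))))*R = (35 + 1)*2 = 36*2 = 72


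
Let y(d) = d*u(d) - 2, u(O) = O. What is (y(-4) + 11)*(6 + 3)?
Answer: 225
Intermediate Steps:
y(d) = -2 + d² (y(d) = d*d - 2 = d² - 2 = -2 + d²)
(y(-4) + 11)*(6 + 3) = ((-2 + (-4)²) + 11)*(6 + 3) = ((-2 + 16) + 11)*9 = (14 + 11)*9 = 25*9 = 225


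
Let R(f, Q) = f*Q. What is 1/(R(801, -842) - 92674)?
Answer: -1/767116 ≈ -1.3036e-6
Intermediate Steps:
R(f, Q) = Q*f
1/(R(801, -842) - 92674) = 1/(-842*801 - 92674) = 1/(-674442 - 92674) = 1/(-767116) = -1/767116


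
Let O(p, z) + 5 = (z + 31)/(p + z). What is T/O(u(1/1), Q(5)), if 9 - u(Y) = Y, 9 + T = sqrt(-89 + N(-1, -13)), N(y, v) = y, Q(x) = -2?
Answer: 54 - 18*I*sqrt(10) ≈ 54.0 - 56.921*I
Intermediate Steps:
T = -9 + 3*I*sqrt(10) (T = -9 + sqrt(-89 - 1) = -9 + sqrt(-90) = -9 + 3*I*sqrt(10) ≈ -9.0 + 9.4868*I)
u(Y) = 9 - Y
O(p, z) = -5 + (31 + z)/(p + z) (O(p, z) = -5 + (z + 31)/(p + z) = -5 + (31 + z)/(p + z))
T/O(u(1/1), Q(5)) = (-9 + 3*I*sqrt(10))/(((31 - 5*(9 - 1/1) - 4*(-2))/((9 - 1/1) - 2))) = (-9 + 3*I*sqrt(10))/(((31 - 5*(9 - 1*1) + 8)/((9 - 1*1) - 2))) = (-9 + 3*I*sqrt(10))/(((31 - 5*(9 - 1) + 8)/((9 - 1) - 2))) = (-9 + 3*I*sqrt(10))/(((31 - 5*8 + 8)/(8 - 2))) = (-9 + 3*I*sqrt(10))/(((31 - 40 + 8)/6)) = (-9 + 3*I*sqrt(10))/(((1/6)*(-1))) = (-9 + 3*I*sqrt(10))/(-1/6) = (-9 + 3*I*sqrt(10))*(-6) = 54 - 18*I*sqrt(10)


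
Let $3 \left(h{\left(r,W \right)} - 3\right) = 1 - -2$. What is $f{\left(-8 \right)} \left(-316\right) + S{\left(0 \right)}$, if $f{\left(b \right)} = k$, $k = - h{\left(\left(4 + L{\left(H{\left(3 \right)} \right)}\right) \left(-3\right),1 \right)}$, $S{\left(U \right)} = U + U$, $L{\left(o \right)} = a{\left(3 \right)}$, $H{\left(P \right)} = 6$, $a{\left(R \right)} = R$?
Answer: $1264$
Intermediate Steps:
$L{\left(o \right)} = 3$
$S{\left(U \right)} = 2 U$
$h{\left(r,W \right)} = 4$ ($h{\left(r,W \right)} = 3 + \frac{1 - -2}{3} = 3 + \frac{1 + 2}{3} = 3 + \frac{1}{3} \cdot 3 = 3 + 1 = 4$)
$k = -4$ ($k = \left(-1\right) 4 = -4$)
$f{\left(b \right)} = -4$
$f{\left(-8 \right)} \left(-316\right) + S{\left(0 \right)} = \left(-4\right) \left(-316\right) + 2 \cdot 0 = 1264 + 0 = 1264$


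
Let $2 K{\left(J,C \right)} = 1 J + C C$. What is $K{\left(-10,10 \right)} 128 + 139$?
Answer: $5899$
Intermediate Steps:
$K{\left(J,C \right)} = \frac{J}{2} + \frac{C^{2}}{2}$ ($K{\left(J,C \right)} = \frac{1 J + C C}{2} = \frac{J + C^{2}}{2} = \frac{J}{2} + \frac{C^{2}}{2}$)
$K{\left(-10,10 \right)} 128 + 139 = \left(\frac{1}{2} \left(-10\right) + \frac{10^{2}}{2}\right) 128 + 139 = \left(-5 + \frac{1}{2} \cdot 100\right) 128 + 139 = \left(-5 + 50\right) 128 + 139 = 45 \cdot 128 + 139 = 5760 + 139 = 5899$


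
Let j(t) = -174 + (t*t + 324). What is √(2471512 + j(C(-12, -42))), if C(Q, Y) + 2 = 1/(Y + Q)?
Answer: √7207378273/54 ≈ 1572.2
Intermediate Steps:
C(Q, Y) = -2 + 1/(Q + Y) (C(Q, Y) = -2 + 1/(Y + Q) = -2 + 1/(Q + Y))
j(t) = 150 + t² (j(t) = -174 + (t² + 324) = -174 + (324 + t²) = 150 + t²)
√(2471512 + j(C(-12, -42))) = √(2471512 + (150 + ((1 - 2*(-12) - 2*(-42))/(-12 - 42))²)) = √(2471512 + (150 + ((1 + 24 + 84)/(-54))²)) = √(2471512 + (150 + (-1/54*109)²)) = √(2471512 + (150 + (-109/54)²)) = √(2471512 + (150 + 11881/2916)) = √(2471512 + 449281/2916) = √(7207378273/2916) = √7207378273/54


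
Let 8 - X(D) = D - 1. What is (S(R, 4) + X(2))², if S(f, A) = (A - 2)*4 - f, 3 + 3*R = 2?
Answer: 2116/9 ≈ 235.11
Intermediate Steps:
R = -⅓ (R = -1 + (⅓)*2 = -1 + ⅔ = -⅓ ≈ -0.33333)
S(f, A) = -8 - f + 4*A (S(f, A) = (-2 + A)*4 - f = (-8 + 4*A) - f = -8 - f + 4*A)
X(D) = 9 - D (X(D) = 8 - (D - 1) = 8 - (-1 + D) = 8 + (1 - D) = 9 - D)
(S(R, 4) + X(2))² = ((-8 - 1*(-⅓) + 4*4) + (9 - 1*2))² = ((-8 + ⅓ + 16) + (9 - 2))² = (25/3 + 7)² = (46/3)² = 2116/9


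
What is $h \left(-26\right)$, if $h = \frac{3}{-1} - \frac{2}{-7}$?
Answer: $\frac{494}{7} \approx 70.571$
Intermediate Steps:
$h = - \frac{19}{7}$ ($h = 3 \left(-1\right) - - \frac{2}{7} = -3 + \frac{2}{7} = - \frac{19}{7} \approx -2.7143$)
$h \left(-26\right) = \left(- \frac{19}{7}\right) \left(-26\right) = \frac{494}{7}$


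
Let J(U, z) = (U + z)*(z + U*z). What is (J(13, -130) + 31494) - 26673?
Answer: 217761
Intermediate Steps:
(J(13, -130) + 31494) - 26673 = (-130*(13 - 130 + 13**2 + 13*(-130)) + 31494) - 26673 = (-130*(13 - 130 + 169 - 1690) + 31494) - 26673 = (-130*(-1638) + 31494) - 26673 = (212940 + 31494) - 26673 = 244434 - 26673 = 217761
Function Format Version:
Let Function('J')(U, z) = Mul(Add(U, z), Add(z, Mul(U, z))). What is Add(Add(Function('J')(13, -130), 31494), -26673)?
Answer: 217761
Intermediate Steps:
Add(Add(Function('J')(13, -130), 31494), -26673) = Add(Add(Mul(-130, Add(13, -130, Pow(13, 2), Mul(13, -130))), 31494), -26673) = Add(Add(Mul(-130, Add(13, -130, 169, -1690)), 31494), -26673) = Add(Add(Mul(-130, -1638), 31494), -26673) = Add(Add(212940, 31494), -26673) = Add(244434, -26673) = 217761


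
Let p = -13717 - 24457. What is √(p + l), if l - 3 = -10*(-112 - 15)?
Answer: I*√36901 ≈ 192.1*I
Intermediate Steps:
p = -38174
l = 1273 (l = 3 - 10*(-112 - 15) = 3 - 10*(-127) = 3 + 1270 = 1273)
√(p + l) = √(-38174 + 1273) = √(-36901) = I*√36901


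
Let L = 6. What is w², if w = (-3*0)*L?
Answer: 0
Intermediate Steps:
w = 0 (w = -3*0*6 = 0*6 = 0)
w² = 0² = 0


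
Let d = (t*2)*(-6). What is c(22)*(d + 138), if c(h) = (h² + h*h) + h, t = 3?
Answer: 100980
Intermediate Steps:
c(h) = h + 2*h² (c(h) = (h² + h²) + h = 2*h² + h = h + 2*h²)
d = -36 (d = (3*2)*(-6) = 6*(-6) = -36)
c(22)*(d + 138) = (22*(1 + 2*22))*(-36 + 138) = (22*(1 + 44))*102 = (22*45)*102 = 990*102 = 100980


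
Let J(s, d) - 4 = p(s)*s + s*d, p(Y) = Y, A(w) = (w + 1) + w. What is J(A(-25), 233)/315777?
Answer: -3004/105259 ≈ -0.028539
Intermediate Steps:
A(w) = 1 + 2*w (A(w) = (1 + w) + w = 1 + 2*w)
J(s, d) = 4 + s² + d*s (J(s, d) = 4 + (s*s + s*d) = 4 + (s² + d*s) = 4 + s² + d*s)
J(A(-25), 233)/315777 = (4 + (1 + 2*(-25))² + 233*(1 + 2*(-25)))/315777 = (4 + (1 - 50)² + 233*(1 - 50))*(1/315777) = (4 + (-49)² + 233*(-49))*(1/315777) = (4 + 2401 - 11417)*(1/315777) = -9012*1/315777 = -3004/105259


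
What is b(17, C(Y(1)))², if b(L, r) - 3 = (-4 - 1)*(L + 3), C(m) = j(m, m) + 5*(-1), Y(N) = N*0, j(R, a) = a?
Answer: 9409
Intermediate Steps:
Y(N) = 0
C(m) = -5 + m (C(m) = m + 5*(-1) = m - 5 = -5 + m)
b(L, r) = -12 - 5*L (b(L, r) = 3 + (-4 - 1)*(L + 3) = 3 - 5*(3 + L) = 3 + (-15 - 5*L) = -12 - 5*L)
b(17, C(Y(1)))² = (-12 - 5*17)² = (-12 - 85)² = (-97)² = 9409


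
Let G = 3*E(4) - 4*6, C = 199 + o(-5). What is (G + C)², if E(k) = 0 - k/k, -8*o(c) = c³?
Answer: 2253001/64 ≈ 35203.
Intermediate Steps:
o(c) = -c³/8
E(k) = -1 (E(k) = 0 - 1*1 = 0 - 1 = -1)
C = 1717/8 (C = 199 - ⅛*(-5)³ = 199 - ⅛*(-125) = 199 + 125/8 = 1717/8 ≈ 214.63)
G = -27 (G = 3*(-1) - 4*6 = -3 - 24 = -27)
(G + C)² = (-27 + 1717/8)² = (1501/8)² = 2253001/64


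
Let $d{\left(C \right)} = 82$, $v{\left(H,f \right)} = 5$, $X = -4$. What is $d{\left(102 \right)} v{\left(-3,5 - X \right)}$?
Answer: $410$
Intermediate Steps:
$d{\left(102 \right)} v{\left(-3,5 - X \right)} = 82 \cdot 5 = 410$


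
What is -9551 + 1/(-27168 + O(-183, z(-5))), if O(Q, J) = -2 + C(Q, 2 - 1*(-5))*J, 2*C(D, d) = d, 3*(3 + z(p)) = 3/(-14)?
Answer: -1038413377/108723 ≈ -9551.0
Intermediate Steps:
z(p) = -43/14 (z(p) = -3 + (3/(-14))/3 = -3 + (3*(-1/14))/3 = -3 + (⅓)*(-3/14) = -3 - 1/14 = -43/14)
C(D, d) = d/2
O(Q, J) = -2 + 7*J/2 (O(Q, J) = -2 + ((2 - 1*(-5))/2)*J = -2 + ((2 + 5)/2)*J = -2 + ((½)*7)*J = -2 + 7*J/2)
-9551 + 1/(-27168 + O(-183, z(-5))) = -9551 + 1/(-27168 + (-2 + (7/2)*(-43/14))) = -9551 + 1/(-27168 + (-2 - 43/4)) = -9551 + 1/(-27168 - 51/4) = -9551 + 1/(-108723/4) = -9551 - 4/108723 = -1038413377/108723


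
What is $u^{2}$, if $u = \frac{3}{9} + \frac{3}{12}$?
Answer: $\frac{49}{144} \approx 0.34028$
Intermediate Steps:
$u = \frac{7}{12}$ ($u = 3 \cdot \frac{1}{9} + 3 \cdot \frac{1}{12} = \frac{1}{3} + \frac{1}{4} = \frac{7}{12} \approx 0.58333$)
$u^{2} = \left(\frac{7}{12}\right)^{2} = \frac{49}{144}$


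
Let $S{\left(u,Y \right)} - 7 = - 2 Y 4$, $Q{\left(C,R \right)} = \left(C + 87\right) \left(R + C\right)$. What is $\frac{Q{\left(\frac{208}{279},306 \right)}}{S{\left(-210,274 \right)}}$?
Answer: $- \frac{2095132942}{170082585} \approx -12.318$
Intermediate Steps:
$Q{\left(C,R \right)} = \left(87 + C\right) \left(C + R\right)$
$S{\left(u,Y \right)} = 7 - 8 Y$ ($S{\left(u,Y \right)} = 7 - 2 Y 4 = 7 - 2 \cdot 4 Y = 7 - 8 Y$)
$\frac{Q{\left(\frac{208}{279},306 \right)}}{S{\left(-210,274 \right)}} = \frac{\left(\frac{208}{279}\right)^{2} + 87 \cdot \frac{208}{279} + 87 \cdot 306 + \frac{208}{279} \cdot 306}{7 - 2192} = \frac{\left(208 \cdot \frac{1}{279}\right)^{2} + 87 \cdot 208 \cdot \frac{1}{279} + 26622 + 208 \cdot \frac{1}{279} \cdot 306}{7 - 2192} = \frac{\left(\frac{208}{279}\right)^{2} + 87 \cdot \frac{208}{279} + 26622 + \frac{208}{279} \cdot 306}{-2185} = \left(\frac{43264}{77841} + \frac{6032}{93} + 26622 + \frac{7072}{31}\right) \left(- \frac{1}{2185}\right) = \frac{2095132942}{77841} \left(- \frac{1}{2185}\right) = - \frac{2095132942}{170082585}$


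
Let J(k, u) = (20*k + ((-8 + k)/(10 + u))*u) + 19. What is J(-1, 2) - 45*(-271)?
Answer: 24385/2 ≈ 12193.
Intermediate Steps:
J(k, u) = 19 + 20*k + u*(-8 + k)/(10 + u) (J(k, u) = (20*k + ((-8 + k)/(10 + u))*u) + 19 = (20*k + u*(-8 + k)/(10 + u)) + 19 = 19 + 20*k + u*(-8 + k)/(10 + u))
J(-1, 2) - 45*(-271) = (190 + 11*2 + 200*(-1) + 21*(-1)*2)/(10 + 2) - 45*(-271) = (190 + 22 - 200 - 42)/12 + 12195 = (1/12)*(-30) + 12195 = -5/2 + 12195 = 24385/2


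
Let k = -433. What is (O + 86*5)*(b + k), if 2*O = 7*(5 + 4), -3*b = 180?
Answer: -455039/2 ≈ -2.2752e+5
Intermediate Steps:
b = -60 (b = -⅓*180 = -60)
O = 63/2 (O = (7*(5 + 4))/2 = (7*9)/2 = (½)*63 = 63/2 ≈ 31.500)
(O + 86*5)*(b + k) = (63/2 + 86*5)*(-60 - 433) = (63/2 + 430)*(-493) = (923/2)*(-493) = -455039/2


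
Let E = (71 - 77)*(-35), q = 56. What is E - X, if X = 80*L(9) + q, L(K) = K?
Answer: -566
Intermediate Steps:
E = 210 (E = -6*(-35) = 210)
X = 776 (X = 80*9 + 56 = 720 + 56 = 776)
E - X = 210 - 1*776 = 210 - 776 = -566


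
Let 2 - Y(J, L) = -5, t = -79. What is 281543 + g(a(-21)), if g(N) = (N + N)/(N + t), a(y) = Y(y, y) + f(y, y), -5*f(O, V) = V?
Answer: 95442965/339 ≈ 2.8154e+5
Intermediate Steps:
Y(J, L) = 7 (Y(J, L) = 2 - 1*(-5) = 2 + 5 = 7)
f(O, V) = -V/5
a(y) = 7 - y/5
g(N) = 2*N/(-79 + N) (g(N) = (N + N)/(N - 79) = (2*N)/(-79 + N) = 2*N/(-79 + N))
281543 + g(a(-21)) = 281543 + 2*(7 - ⅕*(-21))/(-79 + (7 - ⅕*(-21))) = 281543 + 2*(7 + 21/5)/(-79 + (7 + 21/5)) = 281543 + 2*(56/5)/(-79 + 56/5) = 281543 + 2*(56/5)/(-339/5) = 281543 + 2*(56/5)*(-5/339) = 281543 - 112/339 = 95442965/339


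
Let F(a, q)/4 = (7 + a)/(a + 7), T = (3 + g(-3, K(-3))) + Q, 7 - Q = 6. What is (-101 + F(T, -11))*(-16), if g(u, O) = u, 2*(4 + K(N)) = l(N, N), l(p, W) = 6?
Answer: 1552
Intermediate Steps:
K(N) = -1 (K(N) = -4 + (½)*6 = -4 + 3 = -1)
Q = 1 (Q = 7 - 1*6 = 7 - 6 = 1)
T = 1 (T = (3 - 3) + 1 = 0 + 1 = 1)
F(a, q) = 4 (F(a, q) = 4*((7 + a)/(a + 7)) = 4*((7 + a)/(7 + a)) = 4*1 = 4)
(-101 + F(T, -11))*(-16) = (-101 + 4)*(-16) = -97*(-16) = 1552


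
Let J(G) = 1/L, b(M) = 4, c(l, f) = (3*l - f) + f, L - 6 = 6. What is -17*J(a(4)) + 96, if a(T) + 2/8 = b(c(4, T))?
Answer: 1135/12 ≈ 94.583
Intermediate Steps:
L = 12 (L = 6 + 6 = 12)
c(l, f) = 3*l (c(l, f) = (-f + 3*l) + f = 3*l)
a(T) = 15/4 (a(T) = -¼ + 4 = 15/4)
J(G) = 1/12
-17*J(a(4)) + 96 = -17*1/12 + 96 = -17/12 + 96 = 1135/12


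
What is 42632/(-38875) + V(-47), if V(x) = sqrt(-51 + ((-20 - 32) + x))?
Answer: -42632/38875 + 5*I*sqrt(6) ≈ -1.0966 + 12.247*I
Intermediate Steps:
V(x) = sqrt(-103 + x) (V(x) = sqrt(-51 + (-52 + x)) = sqrt(-103 + x))
42632/(-38875) + V(-47) = 42632/(-38875) + sqrt(-103 - 47) = 42632*(-1/38875) + sqrt(-150) = -42632/38875 + 5*I*sqrt(6)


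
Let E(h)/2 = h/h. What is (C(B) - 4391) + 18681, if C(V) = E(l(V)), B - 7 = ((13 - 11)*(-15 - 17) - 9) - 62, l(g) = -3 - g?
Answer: 14292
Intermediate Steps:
E(h) = 2 (E(h) = 2*(h/h) = 2*1 = 2)
B = -128 (B = 7 + (((13 - 11)*(-15 - 17) - 9) - 62) = 7 + ((2*(-32) - 9) - 62) = 7 + ((-64 - 9) - 62) = 7 + (-73 - 62) = 7 - 135 = -128)
C(V) = 2
(C(B) - 4391) + 18681 = (2 - 4391) + 18681 = -4389 + 18681 = 14292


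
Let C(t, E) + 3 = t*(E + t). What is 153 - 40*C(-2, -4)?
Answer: -207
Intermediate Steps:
C(t, E) = -3 + t*(E + t)
153 - 40*C(-2, -4) = 153 - 40*(-3 + (-2)**2 - 4*(-2)) = 153 - 40*(-3 + 4 + 8) = 153 - 40*9 = 153 - 360 = -207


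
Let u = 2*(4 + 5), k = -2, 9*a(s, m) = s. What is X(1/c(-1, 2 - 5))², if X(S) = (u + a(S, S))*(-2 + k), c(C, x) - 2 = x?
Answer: 414736/81 ≈ 5120.2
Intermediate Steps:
a(s, m) = s/9
c(C, x) = 2 + x
u = 18 (u = 2*9 = 18)
X(S) = -72 - 4*S/9 (X(S) = (18 + S/9)*(-2 - 2) = (18 + S/9)*(-4) = -72 - 4*S/9)
X(1/c(-1, 2 - 5))² = (-72 - 4/(9*(2 + (2 - 5))))² = (-72 - 4/(9*(2 - 3)))² = (-72 - 4/9/(-1))² = (-72 - 4/9*(-1))² = (-72 + 4/9)² = (-644/9)² = 414736/81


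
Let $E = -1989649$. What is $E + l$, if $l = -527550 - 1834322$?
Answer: $-4351521$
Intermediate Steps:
$l = -2361872$
$E + l = -1989649 - 2361872 = -4351521$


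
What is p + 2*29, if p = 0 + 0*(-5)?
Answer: 58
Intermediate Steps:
p = 0 (p = 0 + 0 = 0)
p + 2*29 = 0 + 2*29 = 0 + 58 = 58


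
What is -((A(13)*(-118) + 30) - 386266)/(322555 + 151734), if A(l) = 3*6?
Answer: 388360/474289 ≈ 0.81883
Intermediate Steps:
A(l) = 18
-((A(13)*(-118) + 30) - 386266)/(322555 + 151734) = -((18*(-118) + 30) - 386266)/(322555 + 151734) = -((-2124 + 30) - 386266)/474289 = -(-2094 - 386266)/474289 = -(-388360)/474289 = -1*(-388360/474289) = 388360/474289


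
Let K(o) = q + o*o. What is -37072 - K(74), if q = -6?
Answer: -42542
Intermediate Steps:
K(o) = -6 + o² (K(o) = -6 + o*o = -6 + o²)
-37072 - K(74) = -37072 - (-6 + 74²) = -37072 - (-6 + 5476) = -37072 - 1*5470 = -37072 - 5470 = -42542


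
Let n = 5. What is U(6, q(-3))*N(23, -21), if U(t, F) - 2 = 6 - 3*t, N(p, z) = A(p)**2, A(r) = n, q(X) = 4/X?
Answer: -250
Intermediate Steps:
A(r) = 5
N(p, z) = 25 (N(p, z) = 5**2 = 25)
U(t, F) = 8 - 3*t (U(t, F) = 2 + (6 - 3*t) = 8 - 3*t)
U(6, q(-3))*N(23, -21) = (8 - 3*6)*25 = (8 - 18)*25 = -10*25 = -250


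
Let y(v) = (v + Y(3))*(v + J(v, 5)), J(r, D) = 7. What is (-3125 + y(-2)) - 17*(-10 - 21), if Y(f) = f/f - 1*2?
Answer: -2613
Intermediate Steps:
Y(f) = -1 (Y(f) = 1 - 2 = -1)
y(v) = (-1 + v)*(7 + v) (y(v) = (v - 1)*(v + 7) = (-1 + v)*(7 + v))
(-3125 + y(-2)) - 17*(-10 - 21) = (-3125 + (-7 + (-2)² + 6*(-2))) - 17*(-10 - 21) = (-3125 + (-7 + 4 - 12)) - 17*(-31) = (-3125 - 15) + 527 = -3140 + 527 = -2613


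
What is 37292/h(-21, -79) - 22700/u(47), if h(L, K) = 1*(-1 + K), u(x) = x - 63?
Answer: 4763/5 ≈ 952.60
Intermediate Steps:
u(x) = -63 + x
h(L, K) = -1 + K
37292/h(-21, -79) - 22700/u(47) = 37292/(-1 - 79) - 22700/(-63 + 47) = 37292/(-80) - 22700/(-16) = 37292*(-1/80) - 22700*(-1/16) = -9323/20 + 5675/4 = 4763/5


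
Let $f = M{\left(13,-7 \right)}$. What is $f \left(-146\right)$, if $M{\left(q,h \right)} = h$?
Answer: $1022$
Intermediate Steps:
$f = -7$
$f \left(-146\right) = \left(-7\right) \left(-146\right) = 1022$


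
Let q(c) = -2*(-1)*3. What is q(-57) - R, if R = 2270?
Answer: -2264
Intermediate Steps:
q(c) = 6 (q(c) = 2*3 = 6)
q(-57) - R = 6 - 1*2270 = 6 - 2270 = -2264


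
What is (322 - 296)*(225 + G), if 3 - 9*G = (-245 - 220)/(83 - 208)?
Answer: 146198/25 ≈ 5847.9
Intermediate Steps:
G = -2/25 (G = ⅓ - (-245 - 220)/(9*(83 - 208)) = ⅓ - (-155)/(3*(-125)) = ⅓ - (-155)*(-1)/(3*125) = ⅓ - ⅑*93/25 = ⅓ - 31/75 = -2/25 ≈ -0.080000)
(322 - 296)*(225 + G) = (322 - 296)*(225 - 2/25) = 26*(5623/25) = 146198/25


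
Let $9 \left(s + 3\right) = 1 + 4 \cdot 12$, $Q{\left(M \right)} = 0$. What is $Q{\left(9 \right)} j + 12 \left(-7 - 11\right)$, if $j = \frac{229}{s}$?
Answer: $-216$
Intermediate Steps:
$s = \frac{22}{9}$ ($s = -3 + \frac{1 + 4 \cdot 12}{9} = -3 + \frac{1 + 48}{9} = -3 + \frac{1}{9} \cdot 49 = -3 + \frac{49}{9} = \frac{22}{9} \approx 2.4444$)
$j = \frac{2061}{22}$ ($j = \frac{229}{\frac{22}{9}} = 229 \cdot \frac{9}{22} = \frac{2061}{22} \approx 93.682$)
$Q{\left(9 \right)} j + 12 \left(-7 - 11\right) = 0 \cdot \frac{2061}{22} + 12 \left(-7 - 11\right) = 0 + 12 \left(-18\right) = 0 - 216 = -216$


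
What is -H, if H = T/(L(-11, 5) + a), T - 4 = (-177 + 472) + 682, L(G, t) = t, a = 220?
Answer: -109/25 ≈ -4.3600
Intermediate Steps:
T = 981 (T = 4 + ((-177 + 472) + 682) = 4 + (295 + 682) = 4 + 977 = 981)
H = 109/25 (H = 981/(5 + 220) = 981/225 = 981*(1/225) = 109/25 ≈ 4.3600)
-H = -1*109/25 = -109/25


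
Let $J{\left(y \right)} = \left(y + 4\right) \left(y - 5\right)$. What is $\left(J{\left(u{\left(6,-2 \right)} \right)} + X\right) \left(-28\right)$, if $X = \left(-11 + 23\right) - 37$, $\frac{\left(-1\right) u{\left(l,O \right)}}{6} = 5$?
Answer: $-24780$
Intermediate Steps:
$u{\left(l,O \right)} = -30$ ($u{\left(l,O \right)} = \left(-6\right) 5 = -30$)
$X = -25$ ($X = 12 - 37 = -25$)
$J{\left(y \right)} = \left(-5 + y\right) \left(4 + y\right)$ ($J{\left(y \right)} = \left(4 + y\right) \left(-5 + y\right) = \left(-5 + y\right) \left(4 + y\right)$)
$\left(J{\left(u{\left(6,-2 \right)} \right)} + X\right) \left(-28\right) = \left(\left(-20 + \left(-30\right)^{2} - -30\right) - 25\right) \left(-28\right) = \left(\left(-20 + 900 + 30\right) - 25\right) \left(-28\right) = \left(910 - 25\right) \left(-28\right) = 885 \left(-28\right) = -24780$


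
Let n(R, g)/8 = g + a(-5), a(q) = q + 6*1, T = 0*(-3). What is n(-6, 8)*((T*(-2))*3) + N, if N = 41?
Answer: 41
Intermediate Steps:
T = 0
a(q) = 6 + q (a(q) = q + 6 = 6 + q)
n(R, g) = 8 + 8*g (n(R, g) = 8*(g + (6 - 5)) = 8*(g + 1) = 8*(1 + g) = 8 + 8*g)
n(-6, 8)*((T*(-2))*3) + N = (8 + 8*8)*((0*(-2))*3) + 41 = (8 + 64)*(0*3) + 41 = 72*0 + 41 = 0 + 41 = 41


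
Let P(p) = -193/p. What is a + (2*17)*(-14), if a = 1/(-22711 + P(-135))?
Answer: -1459317127/3065792 ≈ -476.00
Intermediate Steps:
a = -135/3065792 (a = 1/(-22711 - 193/(-135)) = 1/(-22711 - 193*(-1/135)) = 1/(-22711 + 193/135) = 1/(-3065792/135) = -135/3065792 ≈ -4.4034e-5)
a + (2*17)*(-14) = -135/3065792 + (2*17)*(-14) = -135/3065792 + 34*(-14) = -135/3065792 - 476 = -1459317127/3065792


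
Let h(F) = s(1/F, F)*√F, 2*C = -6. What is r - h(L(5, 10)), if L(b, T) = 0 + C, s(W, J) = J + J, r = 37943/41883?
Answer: 37943/41883 + 6*I*√3 ≈ 0.90593 + 10.392*I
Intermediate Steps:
r = 37943/41883 (r = 37943*(1/41883) = 37943/41883 ≈ 0.90593)
C = -3 (C = (½)*(-6) = -3)
s(W, J) = 2*J
L(b, T) = -3 (L(b, T) = 0 - 3 = -3)
h(F) = 2*F^(3/2) (h(F) = (2*F)*√F = 2*F^(3/2))
r - h(L(5, 10)) = 37943/41883 - 2*(-3)^(3/2) = 37943/41883 - 2*(-3*I*√3) = 37943/41883 - (-6)*I*√3 = 37943/41883 + 6*I*√3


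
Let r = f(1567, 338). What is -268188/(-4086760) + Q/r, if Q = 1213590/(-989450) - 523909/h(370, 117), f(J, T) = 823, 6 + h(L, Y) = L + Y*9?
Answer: -1297193454867493/3368330025247330 ≈ -0.38511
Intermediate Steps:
h(L, Y) = -6 + L + 9*Y (h(L, Y) = -6 + (L + Y*9) = -6 + (L + 9*Y) = -6 + L + 9*Y)
Q = -7430020244/20029295 (Q = 1213590/(-989450) - 523909/(-6 + 370 + 9*117) = 1213590*(-1/989450) - 523909/(-6 + 370 + 1053) = -17337/14135 - 523909/1417 = -7430020244/20029295 ≈ -370.96)
r = 823
-268188/(-4086760) + Q/r = -268188/(-4086760) - 7430020244/20029295/823 = -268188*(-1/4086760) - 7430020244/20029295*1/823 = 67047/1021690 - 7430020244/16484109785 = -1297193454867493/3368330025247330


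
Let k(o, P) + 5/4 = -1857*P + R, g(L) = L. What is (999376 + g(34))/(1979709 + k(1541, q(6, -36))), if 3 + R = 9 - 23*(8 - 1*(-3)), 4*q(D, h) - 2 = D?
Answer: 3997640/7902987 ≈ 0.50584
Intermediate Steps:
q(D, h) = ½ + D/4
R = -247 (R = -3 + (9 - 23*(8 - 1*(-3))) = -3 + (9 - 23*(8 + 3)) = -3 + (9 - 23*11) = -3 + (9 - 253) = -3 - 244 = -247)
k(o, P) = -993/4 - 1857*P (k(o, P) = -5/4 + (-1857*P - 247) = -5/4 + (-247 - 1857*P) = -993/4 - 1857*P)
(999376 + g(34))/(1979709 + k(1541, q(6, -36))) = (999376 + 34)/(1979709 + (-993/4 - 1857*(½ + (¼)*6))) = 999410/(1979709 + (-993/4 - 1857*(½ + 3/2))) = 999410/(1979709 + (-993/4 - 1857*2)) = 999410/(1979709 + (-993/4 - 3714)) = 999410/(1979709 - 15849/4) = 999410/(7902987/4) = 999410*(4/7902987) = 3997640/7902987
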